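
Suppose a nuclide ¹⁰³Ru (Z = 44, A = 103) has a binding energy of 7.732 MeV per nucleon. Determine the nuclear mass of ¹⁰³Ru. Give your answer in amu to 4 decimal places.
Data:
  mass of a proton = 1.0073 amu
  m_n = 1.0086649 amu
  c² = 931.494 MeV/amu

102.9775 amu

Total binding energy = 103 × 7.732 = 796.396 MeV
Mass defect = 796.396 MeV / (931.494 MeV/amu) = 0.854966 amu
Constituent mass = 44(1.0073) + 59(1.0086649) = 103.8324291 amu
Nuclear mass = 103.8324291 − 0.854966 = 102.9774631 amu ≈ 102.9775 amu (to 4 decimal places)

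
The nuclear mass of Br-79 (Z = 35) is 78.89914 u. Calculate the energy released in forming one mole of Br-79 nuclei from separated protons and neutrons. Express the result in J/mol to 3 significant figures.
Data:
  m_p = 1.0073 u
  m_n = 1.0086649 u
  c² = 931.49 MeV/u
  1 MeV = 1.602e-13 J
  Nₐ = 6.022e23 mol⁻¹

6.63e+13 J/mol

Z = 35, so N = A − Z = 79 − 35 = 44.
Total constituent mass: 35 × 1.0073 + 44 × 1.0086649 = 79.6367556 u
Δm = 79.6367556 − 78.89914 = 0.7376156 u
E_B = 0.7376156 × 931.49 = 687.082 MeV
Per nucleus in joules: 687.082 MeV × 1.602e-13 J/MeV = 1.1007e-10 J
Per mole: 1.1007e-10 J × 6.022e23 mol⁻¹ = 6.6284e+13 J/mol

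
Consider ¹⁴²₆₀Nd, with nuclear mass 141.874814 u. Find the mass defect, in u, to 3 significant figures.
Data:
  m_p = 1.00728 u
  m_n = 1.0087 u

1.28 u

The nucleus contains 60 protons and 142 − 60 = 82 neutrons.
Total constituent mass: 60 × 1.00728 + 82 × 1.0087 = 143.15020 u
The mass defect is 143.15020 − 141.874814 = 1.275386 u.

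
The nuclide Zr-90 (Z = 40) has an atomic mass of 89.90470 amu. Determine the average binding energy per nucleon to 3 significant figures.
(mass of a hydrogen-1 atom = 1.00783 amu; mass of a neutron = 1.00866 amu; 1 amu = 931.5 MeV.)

With 40 protons and 50 neutrons (A = 90):
Σm = 40·m(¹H) + 50·m_n = 40.31320 + 50.43300 = 90.74620 amu
The mass defect is 90.74620 − 89.90470 = 0.84150 amu.
Binding energy = Δm·c² = 0.84150 × 931.5 MeV/amu = 783.857 MeV
Per nucleon: 783.857 / 90 = 8.710 MeV

8.71 MeV/nucleon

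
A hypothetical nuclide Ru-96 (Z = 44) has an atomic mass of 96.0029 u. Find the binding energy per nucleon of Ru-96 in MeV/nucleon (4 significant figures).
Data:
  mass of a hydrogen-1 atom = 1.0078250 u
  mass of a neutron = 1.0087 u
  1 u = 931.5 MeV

7.702 MeV/nucleon

Z = 44, so N = A − Z = 96 − 44 = 52.
Mass of separated nucleons = 44(1.0078250) + 52(1.0087) = 44.3443000 + 52.4524 = 96.7967000 u
The mass defect is 96.7967000 − 96.0029 = 0.7938000 u.
Binding energy = Δm·c² = 0.7938000 × 931.5 MeV/u = 739.425 MeV
Per nucleon: 739.425 / 96 = 7.702 MeV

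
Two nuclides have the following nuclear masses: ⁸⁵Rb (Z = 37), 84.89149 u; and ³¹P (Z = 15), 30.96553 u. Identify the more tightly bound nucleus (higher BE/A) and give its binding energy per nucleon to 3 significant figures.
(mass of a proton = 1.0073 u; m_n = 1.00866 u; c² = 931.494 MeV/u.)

⁸⁵Rb: Σm = 37(1.0073) + 48(1.00866) = 85.68578 u; Δm = 0.79429 u; E_B = 739.88 MeV; E_B/A = 8.704 MeV
³¹P: Σm = 15(1.0073) + 16(1.00866) = 31.24806 u; Δm = 0.28253 u; E_B = 263.175 MeV; E_B/A = 8.490 MeV
⁸⁵Rb has the higher binding energy per nucleon, so it is the more tightly bound nucleus.

⁸⁵Rb; 8.70 MeV/nucleon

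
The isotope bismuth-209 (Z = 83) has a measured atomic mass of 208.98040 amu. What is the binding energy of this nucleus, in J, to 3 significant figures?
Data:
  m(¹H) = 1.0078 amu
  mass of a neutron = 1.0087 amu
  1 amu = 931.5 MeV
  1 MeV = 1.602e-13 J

2.63e-10 J

Σm = 83·m(¹H) + 126·m_n = 83.6474 + 127.0962 = 210.7436 amu
Δm = 210.7436 − 208.98040 = 1.76320 amu
Binding energy = Δm·c² = 1.76320 × 931.5 MeV/amu = 1642.42 MeV
In joules: 1642.42 MeV × 1.602e-13 J/MeV = 2.6312e-10 J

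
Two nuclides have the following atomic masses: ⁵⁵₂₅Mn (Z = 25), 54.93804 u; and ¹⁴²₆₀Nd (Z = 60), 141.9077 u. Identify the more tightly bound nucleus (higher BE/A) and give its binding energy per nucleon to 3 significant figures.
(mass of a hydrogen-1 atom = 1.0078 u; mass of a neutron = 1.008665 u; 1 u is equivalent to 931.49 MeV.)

⁵⁵₂₅Mn: Σm = 25(1.0078) + 30(1.008665) = 55.454950 u; Δm = 0.516910 u; E_B = 481.496 MeV; E_B/A = 8.754 MeV
¹⁴²₆₀Nd: Σm = 60(1.0078) + 82(1.008665) = 143.178530 u; Δm = 1.270830 u; E_B = 1183.77 MeV; E_B/A = 8.336 MeV
⁵⁵₂₅Mn has the higher binding energy per nucleon, so it is the more tightly bound nucleus.

⁵⁵₂₅Mn; 8.75 MeV/nucleon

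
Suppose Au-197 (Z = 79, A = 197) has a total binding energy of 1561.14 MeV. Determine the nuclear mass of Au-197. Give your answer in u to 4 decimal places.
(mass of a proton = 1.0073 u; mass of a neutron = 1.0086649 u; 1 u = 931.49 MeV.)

196.9232 u

Mass defect = 1561.14 MeV / (931.49 MeV/u) = 1.675960 u
Constituent mass = 79(1.0073) + 118(1.0086649) = 198.5991582 u
Nuclear mass = 198.5991582 − 1.675960 = 196.9231982 u ≈ 196.9232 u (to 4 decimal places)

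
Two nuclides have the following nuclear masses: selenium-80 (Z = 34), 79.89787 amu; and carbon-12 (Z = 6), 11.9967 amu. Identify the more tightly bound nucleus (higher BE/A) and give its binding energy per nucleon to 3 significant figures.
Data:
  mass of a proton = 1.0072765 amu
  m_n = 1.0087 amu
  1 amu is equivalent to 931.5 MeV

selenium-80: Σm = 34(1.0072765) + 46(1.0087) = 80.6476010 amu; Δm = 0.7497310 amu; E_B = 698.37 MeV; E_B/A = 8.730 MeV
carbon-12: Σm = 6(1.0072765) + 6(1.0087) = 12.0958590 amu; Δm = 0.0991590 amu; E_B = 92.367 MeV; E_B/A = 7.697 MeV
selenium-80 has the higher binding energy per nucleon, so it is the more tightly bound nucleus.

selenium-80; 8.73 MeV/nucleon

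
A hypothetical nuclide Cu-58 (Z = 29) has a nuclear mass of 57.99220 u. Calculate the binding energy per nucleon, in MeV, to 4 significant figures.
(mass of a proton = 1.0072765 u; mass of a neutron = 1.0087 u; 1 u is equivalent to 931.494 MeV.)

Mass of separated nucleons = 29(1.0072765) + 29(1.0087) = 29.2110185 + 29.2523 = 58.4633185 u
Mass defect Δm = 58.4633185 − 57.99220 = 0.4711185 u
E_B = 0.4711185 × 931.494 = 438.844 MeV
Dividing by A = 58 gives 7.566 MeV per nucleon.

7.566 MeV/nucleon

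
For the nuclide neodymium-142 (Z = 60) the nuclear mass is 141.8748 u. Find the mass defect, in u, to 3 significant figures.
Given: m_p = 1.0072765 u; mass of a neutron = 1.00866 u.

1.27 u

Mass of separated nucleons = 60(1.0072765) + 82(1.00866) = 60.4365900 + 82.71012 = 143.1467100 u
Δm = 143.1467100 − 141.8748 = 1.2719100 u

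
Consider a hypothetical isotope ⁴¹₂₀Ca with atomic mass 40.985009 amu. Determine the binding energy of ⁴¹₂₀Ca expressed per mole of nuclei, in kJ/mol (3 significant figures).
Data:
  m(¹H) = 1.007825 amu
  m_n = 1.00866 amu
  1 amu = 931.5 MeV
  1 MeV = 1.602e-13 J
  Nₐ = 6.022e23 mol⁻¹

Mass of separated nucleons = 20(1.007825) + 21(1.00866) = 20.156500 + 21.18186 = 41.338360 amu
The mass defect is 41.338360 − 40.985009 = 0.353351 amu.
Binding energy = Δm·c² = 0.353351 × 931.5 MeV/amu = 329.146 MeV
Per nucleus in joules: 329.146 MeV × 1.602e-13 J/MeV = 5.2729e-11 J
Per mole: 5.2729e-11 J × 6.022e23 mol⁻¹ = 3.1753e+13 J/mol

3.18e+10 kJ/mol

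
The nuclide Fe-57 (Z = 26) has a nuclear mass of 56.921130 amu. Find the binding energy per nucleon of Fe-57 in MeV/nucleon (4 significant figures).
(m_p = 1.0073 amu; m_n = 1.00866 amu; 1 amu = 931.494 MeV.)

Z = 26, so N = A − Z = 57 − 26 = 31.
Total constituent mass: 26 × 1.0073 + 31 × 1.00866 = 57.45826 amu
The mass defect is 57.45826 − 56.921130 = 0.537130 amu.
E_B = 0.537130 × 931.494 = 500.333 MeV
BE/A = 500.333 MeV / 57 = 8.778 MeV/nucleon

8.778 MeV/nucleon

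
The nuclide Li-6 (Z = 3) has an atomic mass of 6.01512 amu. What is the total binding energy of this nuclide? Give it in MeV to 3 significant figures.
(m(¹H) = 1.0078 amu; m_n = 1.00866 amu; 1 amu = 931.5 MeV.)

31.9 MeV

Total constituent mass: 3 × 1.0078 + 3 × 1.00866 = 6.04938 amu
Mass defect Δm = 6.04938 − 6.01512 = 0.03426 amu
E_B = 0.03426 × 931.5 = 31.9132 MeV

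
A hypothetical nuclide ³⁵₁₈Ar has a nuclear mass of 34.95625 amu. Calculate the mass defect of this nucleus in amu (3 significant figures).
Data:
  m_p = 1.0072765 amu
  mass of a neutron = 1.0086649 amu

0.322 amu

With 18 protons and 17 neutrons (A = 35):
Σm = 18·m_p + 17·m_n = 18.1309770 + 17.1473033 = 35.2782803 amu
Δm = 35.2782803 − 34.95625 = 0.3220303 amu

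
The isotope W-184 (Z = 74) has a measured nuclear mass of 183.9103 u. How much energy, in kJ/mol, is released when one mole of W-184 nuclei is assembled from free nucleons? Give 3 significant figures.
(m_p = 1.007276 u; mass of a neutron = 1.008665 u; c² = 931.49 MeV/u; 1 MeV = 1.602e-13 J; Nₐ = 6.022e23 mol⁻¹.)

1.42e+11 kJ/mol

Total constituent mass: 74 × 1.007276 + 110 × 1.008665 = 185.491574 u
Mass defect Δm = 185.491574 − 183.9103 = 1.581274 u
Converting to energy: 1.581274 u × 931.49 MeV/u = 1472.94 MeV
Per nucleus in joules: 1472.94 MeV × 1.602e-13 J/MeV = 2.3596e-10 J
Per mole: 2.3596e-10 J × 6.022e23 mol⁻¹ = 1.4210e+14 J/mol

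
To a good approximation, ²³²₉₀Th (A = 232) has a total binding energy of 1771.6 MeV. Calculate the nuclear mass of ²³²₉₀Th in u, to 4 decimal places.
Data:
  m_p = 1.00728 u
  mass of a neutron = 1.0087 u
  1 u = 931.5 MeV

Mass defect = 1771.6 MeV / (931.5 MeV/u) = 1.901879 u
Constituent mass = 90(1.00728) + 142(1.0087) = 233.89060 u
Nuclear mass = 233.89060 − 1.901879 = 231.988721 u ≈ 231.9887 u (to 4 decimal places)

231.9887 u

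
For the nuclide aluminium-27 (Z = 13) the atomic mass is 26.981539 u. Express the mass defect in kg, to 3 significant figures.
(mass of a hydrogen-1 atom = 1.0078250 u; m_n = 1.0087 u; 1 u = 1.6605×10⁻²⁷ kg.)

Z = 13, so N = A − Z = 27 − 13 = 14.
Mass of separated nucleons = 13(1.0078250) + 14(1.0087) = 13.1017250 + 14.1218 = 27.2235250 u
Mass defect Δm = 27.2235250 − 26.981539 = 0.2419860 u
In SI units: 0.2419860 u × 1.6605×10⁻²⁷ kg/u = 4.0182e-28 kg

4.02e-28 kg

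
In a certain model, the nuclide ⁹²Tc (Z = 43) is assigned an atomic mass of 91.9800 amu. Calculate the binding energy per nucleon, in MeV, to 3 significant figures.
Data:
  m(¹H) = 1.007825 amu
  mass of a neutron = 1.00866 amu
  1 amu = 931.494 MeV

Mass of separated nucleons = 43(1.007825) + 49(1.00866) = 43.336475 + 49.42434 = 92.760815 amu
Δm = 92.760815 − 91.9800 = 0.780815 amu
Converting to energy: 0.780815 amu × 931.494 MeV/amu = 727.324 MeV
BE/A = 727.324 MeV / 92 = 7.906 MeV/nucleon

7.91 MeV/nucleon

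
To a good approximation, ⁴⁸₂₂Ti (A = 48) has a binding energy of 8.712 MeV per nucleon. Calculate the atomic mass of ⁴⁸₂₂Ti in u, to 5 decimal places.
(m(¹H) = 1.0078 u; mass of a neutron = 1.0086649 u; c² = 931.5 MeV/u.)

47.94796 u

Total binding energy = 48 × 8.712 = 418.176 MeV
Mass defect = 418.176 MeV / (931.5 MeV/u) = 0.4489275 u
Constituent mass = 22(1.0078) + 26(1.0086649) = 48.3968874 u
Atomic mass = 48.3968874 − 0.4489275 = 47.9479599 u ≈ 47.94796 u (to 5 decimal places)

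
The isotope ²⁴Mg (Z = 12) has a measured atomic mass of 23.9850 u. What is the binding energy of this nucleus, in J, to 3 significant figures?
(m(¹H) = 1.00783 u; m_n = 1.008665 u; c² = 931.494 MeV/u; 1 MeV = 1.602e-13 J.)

Mass of separated nucleons = 12(1.00783) + 12(1.008665) = 12.09396 + 12.103980 = 24.197940 u
Δm = 24.197940 − 23.9850 = 0.212940 u
Binding energy = Δm·c² = 0.212940 × 931.494 MeV/u = 198.352 MeV
In joules: 198.352 MeV × 1.602e-13 J/MeV = 3.1776e-11 J

3.18e-11 J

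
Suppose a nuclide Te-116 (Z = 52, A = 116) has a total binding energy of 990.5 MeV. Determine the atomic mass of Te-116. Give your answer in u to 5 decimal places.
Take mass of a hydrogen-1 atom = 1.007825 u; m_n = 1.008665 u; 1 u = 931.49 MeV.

115.89811 u

Mass defect = 990.5 MeV / (931.49 MeV/u) = 1.0633501 u
Constituent mass = 52(1.007825) + 64(1.008665) = 116.961460 u
Atomic mass = 116.961460 − 1.0633501 = 115.8981099 u ≈ 115.89811 u (to 5 decimal places)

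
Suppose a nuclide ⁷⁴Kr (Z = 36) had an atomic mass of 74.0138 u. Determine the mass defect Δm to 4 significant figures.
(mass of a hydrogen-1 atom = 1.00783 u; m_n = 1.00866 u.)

0.5972 u

Mass of separated nucleons = 36(1.00783) + 38(1.00866) = 36.28188 + 38.32908 = 74.61096 u
Mass defect Δm = 74.61096 − 74.0138 = 0.59716 u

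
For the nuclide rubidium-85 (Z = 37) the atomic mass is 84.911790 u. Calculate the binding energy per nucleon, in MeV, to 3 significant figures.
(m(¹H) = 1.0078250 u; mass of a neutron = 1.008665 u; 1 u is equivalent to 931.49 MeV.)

With 37 protons and 48 neutrons (A = 85):
Mass of separated nucleons = 37(1.0078250) + 48(1.008665) = 37.2895250 + 48.415920 = 85.7054450 u
Mass defect Δm = 85.7054450 − 84.911790 = 0.7936550 u
Converting to energy: 0.7936550 u × 931.49 MeV/u = 739.282 MeV
Dividing by A = 85 gives 8.697 MeV per nucleon.

8.70 MeV/nucleon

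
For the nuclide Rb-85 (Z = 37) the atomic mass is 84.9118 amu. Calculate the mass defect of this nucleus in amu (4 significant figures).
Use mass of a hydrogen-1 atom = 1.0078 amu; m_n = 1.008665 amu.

The nucleus contains 37 protons and 85 − 37 = 48 neutrons.
Total constituent mass: 37 × 1.0078 + 48 × 1.008665 = 85.704520 amu
Mass defect Δm = 85.704520 − 84.9118 = 0.792720 amu

0.7927 amu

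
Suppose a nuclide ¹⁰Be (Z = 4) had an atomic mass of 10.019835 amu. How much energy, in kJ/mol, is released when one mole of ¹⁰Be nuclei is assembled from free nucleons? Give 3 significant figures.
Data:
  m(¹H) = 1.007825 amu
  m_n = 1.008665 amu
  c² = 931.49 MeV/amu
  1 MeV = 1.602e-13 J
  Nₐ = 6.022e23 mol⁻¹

The nucleus contains 4 protons and 10 − 4 = 6 neutrons.
Mass of separated nucleons = 4(1.007825) + 6(1.008665) = 4.031300 + 6.051990 = 10.083290 amu
Δm = 10.083290 − 10.019835 = 0.063455 amu
Binding energy = Δm·c² = 0.063455 × 931.49 MeV/amu = 59.1077 MeV
Per nucleus in joules: 59.1077 MeV × 1.602e-13 J/MeV = 9.4691e-12 J
Per mole: 9.4691e-12 J × 6.022e23 mol⁻¹ = 5.7023e+12 J/mol

5.70e+09 kJ/mol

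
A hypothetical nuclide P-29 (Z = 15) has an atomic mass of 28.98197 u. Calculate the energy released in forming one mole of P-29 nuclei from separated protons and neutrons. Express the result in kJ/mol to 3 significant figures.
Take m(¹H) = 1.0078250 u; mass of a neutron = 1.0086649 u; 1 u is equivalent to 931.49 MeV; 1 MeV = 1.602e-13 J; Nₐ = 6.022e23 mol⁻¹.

With 15 protons and 14 neutrons (A = 29):
Mass of separated nucleons = 15(1.0078250) + 14(1.0086649) = 15.1173750 + 14.1213086 = 29.2386836 u
Mass defect Δm = 29.2386836 − 28.98197 = 0.2567136 u
E_B = 0.2567136 × 931.49 = 239.126 MeV
Per nucleus in joules: 239.126 MeV × 1.602e-13 J/MeV = 3.8308e-11 J
Per mole: 3.8308e-11 J × 6.022e23 mol⁻¹ = 2.3069e+13 J/mol

2.31e+10 kJ/mol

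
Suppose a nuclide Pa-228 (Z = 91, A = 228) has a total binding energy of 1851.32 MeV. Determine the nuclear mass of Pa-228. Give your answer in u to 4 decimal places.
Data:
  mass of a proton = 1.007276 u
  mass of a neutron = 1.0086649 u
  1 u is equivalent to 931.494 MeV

Mass defect = 1851.32 MeV / (931.494 MeV/u) = 1.987474 u
Constituent mass = 91(1.007276) + 137(1.0086649) = 229.8492073 u
Nuclear mass = 229.8492073 − 1.987474 = 227.8617333 u ≈ 227.8617 u (to 4 decimal places)

227.8617 u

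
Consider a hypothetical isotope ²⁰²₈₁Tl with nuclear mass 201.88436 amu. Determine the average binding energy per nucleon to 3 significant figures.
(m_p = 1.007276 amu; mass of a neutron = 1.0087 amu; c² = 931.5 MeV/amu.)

With 81 protons and 121 neutrons (A = 202):
Σm = 81·m_p + 121·m_n = 81.589356 + 122.0527 = 203.642056 amu
Mass defect Δm = 203.642056 − 201.88436 = 1.757696 amu
Binding energy = Δm·c² = 1.757696 × 931.5 MeV/amu = 1637.29 MeV
Dividing by A = 202 gives 8.105 MeV per nucleon.

8.11 MeV/nucleon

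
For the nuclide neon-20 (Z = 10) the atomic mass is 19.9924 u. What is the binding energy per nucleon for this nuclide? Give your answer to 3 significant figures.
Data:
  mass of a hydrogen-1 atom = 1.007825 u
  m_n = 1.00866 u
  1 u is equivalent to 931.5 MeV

8.03 MeV/nucleon

With 10 protons and 10 neutrons (A = 20):
Mass of separated nucleons = 10(1.007825) + 10(1.00866) = 10.078250 + 10.08660 = 20.164850 u
The mass defect is 20.164850 − 19.9924 = 0.172450 u.
Binding energy = Δm·c² = 0.172450 × 931.5 MeV/u = 160.637 MeV
BE/A = 160.637 MeV / 20 = 8.032 MeV/nucleon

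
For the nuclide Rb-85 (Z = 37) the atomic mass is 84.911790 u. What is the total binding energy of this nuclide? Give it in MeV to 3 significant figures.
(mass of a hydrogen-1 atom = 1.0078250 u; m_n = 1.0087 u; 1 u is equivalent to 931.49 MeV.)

741 MeV

Total constituent mass: 37 × 1.0078250 + 48 × 1.0087 = 85.7071250 u
Δm = 85.7071250 − 84.911790 = 0.7953350 u
E_B = 0.7953350 × 931.49 = 740.847 MeV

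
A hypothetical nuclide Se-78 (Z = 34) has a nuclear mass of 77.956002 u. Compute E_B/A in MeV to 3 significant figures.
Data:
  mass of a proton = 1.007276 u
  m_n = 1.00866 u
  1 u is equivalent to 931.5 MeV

Σm = 34·m_p + 44·m_n = 34.247384 + 44.38104 = 78.628424 u
Mass defect Δm = 78.628424 − 77.956002 = 0.672422 u
Binding energy = Δm·c² = 0.672422 × 931.5 MeV/u = 626.361 MeV
BE/A = 626.361 MeV / 78 = 8.030 MeV/nucleon

8.03 MeV/nucleon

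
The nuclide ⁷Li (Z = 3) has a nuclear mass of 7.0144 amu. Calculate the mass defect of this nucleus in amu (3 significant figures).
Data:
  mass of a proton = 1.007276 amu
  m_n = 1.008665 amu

0.0421 amu

Total constituent mass: 3 × 1.007276 + 4 × 1.008665 = 7.056488 amu
Δm = 7.056488 − 7.0144 = 0.042088 amu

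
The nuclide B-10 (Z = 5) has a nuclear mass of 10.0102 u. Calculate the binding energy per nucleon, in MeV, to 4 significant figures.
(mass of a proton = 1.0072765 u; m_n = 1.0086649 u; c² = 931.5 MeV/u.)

The nucleus contains 5 protons and 10 − 5 = 5 neutrons.
Total constituent mass: 5 × 1.0072765 + 5 × 1.0086649 = 10.0797070 u
Δm = 10.0797070 − 10.0102 = 0.0695070 u
Converting to energy: 0.0695070 u × 931.5 MeV/u = 64.7458 MeV
Per nucleon: 64.7458 / 10 = 6.475 MeV

6.475 MeV/nucleon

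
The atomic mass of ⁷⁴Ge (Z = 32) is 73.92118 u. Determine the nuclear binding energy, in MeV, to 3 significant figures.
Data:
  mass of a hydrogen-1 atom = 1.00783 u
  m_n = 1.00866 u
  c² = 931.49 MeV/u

646 MeV

With 32 protons and 42 neutrons (A = 74):
Total constituent mass: 32 × 1.00783 + 42 × 1.00866 = 74.61428 u
The mass defect is 74.61428 − 73.92118 = 0.69310 u.
E_B = 0.69310 × 931.49 = 645.616 MeV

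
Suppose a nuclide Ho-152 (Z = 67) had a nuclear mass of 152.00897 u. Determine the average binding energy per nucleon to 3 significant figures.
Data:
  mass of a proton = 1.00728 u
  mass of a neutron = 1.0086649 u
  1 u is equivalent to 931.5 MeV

7.45 MeV/nucleon

Total constituent mass: 67 × 1.00728 + 85 × 1.0086649 = 153.2242765 u
The mass defect is 153.2242765 − 152.00897 = 1.2153065 u.
E_B = 1.2153065 × 931.5 = 1132.06 MeV
Dividing by A = 152 gives 7.448 MeV per nucleon.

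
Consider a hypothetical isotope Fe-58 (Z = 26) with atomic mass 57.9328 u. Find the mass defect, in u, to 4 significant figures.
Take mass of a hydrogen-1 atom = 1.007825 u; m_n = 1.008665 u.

Total constituent mass: 26 × 1.007825 + 32 × 1.008665 = 58.480730 u
The mass defect is 58.480730 − 57.9328 = 0.547930 u.

0.5479 u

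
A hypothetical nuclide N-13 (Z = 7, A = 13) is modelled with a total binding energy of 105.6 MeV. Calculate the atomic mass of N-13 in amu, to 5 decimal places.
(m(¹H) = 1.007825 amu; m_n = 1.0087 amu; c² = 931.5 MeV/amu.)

Mass defect = 105.6 MeV / (931.5 MeV/amu) = 0.1133655 amu
Constituent mass = 7(1.007825) + 6(1.0087) = 13.106975 amu
Atomic mass = 13.106975 − 0.1133655 = 12.9936095 amu ≈ 12.99361 amu (to 5 decimal places)

12.99361 amu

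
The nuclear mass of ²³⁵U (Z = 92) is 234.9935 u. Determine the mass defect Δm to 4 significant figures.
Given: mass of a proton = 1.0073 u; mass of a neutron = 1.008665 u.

The nucleus contains 92 protons and 235 − 92 = 143 neutrons.
Total constituent mass: 92 × 1.0073 + 143 × 1.008665 = 236.910695 u
Δm = 236.910695 − 234.9935 = 1.917195 u

1.917 u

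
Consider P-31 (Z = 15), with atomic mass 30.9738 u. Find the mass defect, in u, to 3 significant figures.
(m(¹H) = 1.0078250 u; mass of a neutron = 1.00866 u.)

The nucleus contains 15 protons and 31 − 15 = 16 neutrons.
Σm = 15·m(¹H) + 16·m_n = 15.1173750 + 16.13856 = 31.2559350 u
The mass defect is 31.2559350 − 30.9738 = 0.2821350 u.

0.282 u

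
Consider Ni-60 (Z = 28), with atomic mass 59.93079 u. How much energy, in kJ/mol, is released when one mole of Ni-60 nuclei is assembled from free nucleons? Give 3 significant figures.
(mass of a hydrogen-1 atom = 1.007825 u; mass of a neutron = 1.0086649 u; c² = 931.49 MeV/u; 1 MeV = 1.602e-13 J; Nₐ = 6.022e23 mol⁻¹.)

The nucleus contains 28 protons and 60 − 28 = 32 neutrons.
Mass of separated nucleons = 28(1.007825) + 32(1.0086649) = 28.219100 + 32.2772768 = 60.4963768 u
Mass defect Δm = 60.4963768 − 59.93079 = 0.5655868 u
Converting to energy: 0.5655868 u × 931.49 MeV/u = 526.838 MeV
Per nucleus in joules: 526.838 MeV × 1.602e-13 J/MeV = 8.4399e-11 J
Per mole: 8.4399e-11 J × 6.022e23 mol⁻¹ = 5.0825e+13 J/mol

5.08e+10 kJ/mol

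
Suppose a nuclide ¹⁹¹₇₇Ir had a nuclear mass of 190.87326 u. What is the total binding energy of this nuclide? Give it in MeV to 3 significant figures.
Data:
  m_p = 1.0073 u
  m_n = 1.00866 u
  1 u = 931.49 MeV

1560 MeV

The nucleus contains 77 protons and 191 − 77 = 114 neutrons.
Σm = 77·m_p + 114·m_n = 77.5621 + 114.98724 = 192.54934 u
The mass defect is 192.54934 − 190.87326 = 1.67608 u.
E_B = 1.67608 × 931.49 = 1561.25 MeV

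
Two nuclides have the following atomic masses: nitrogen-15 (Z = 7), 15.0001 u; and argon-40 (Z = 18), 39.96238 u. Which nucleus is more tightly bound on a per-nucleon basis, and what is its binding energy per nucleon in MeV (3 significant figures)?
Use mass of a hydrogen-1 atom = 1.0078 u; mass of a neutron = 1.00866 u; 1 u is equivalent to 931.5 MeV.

argon-40; 8.58 MeV/nucleon

nitrogen-15: Σm = 7(1.0078) + 8(1.00866) = 15.12388 u; Δm = 0.12378 u; E_B = 115.30 MeV; E_B/A = 7.687 MeV
argon-40: Σm = 18(1.0078) + 22(1.00866) = 40.33092 u; Δm = 0.36854 u; E_B = 343.295 MeV; E_B/A = 8.582 MeV
argon-40 has the higher binding energy per nucleon, so it is the more tightly bound nucleus.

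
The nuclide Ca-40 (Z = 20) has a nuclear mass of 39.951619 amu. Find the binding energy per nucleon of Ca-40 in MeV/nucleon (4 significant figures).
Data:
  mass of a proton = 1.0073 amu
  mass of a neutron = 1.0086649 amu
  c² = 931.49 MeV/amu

8.562 MeV/nucleon

The nucleus contains 20 protons and 40 − 20 = 20 neutrons.
Σm = 20·m_p + 20·m_n = 20.1460 + 20.1732980 = 40.3192980 amu
Δm = 40.3192980 − 39.951619 = 0.3676790 amu
E_B = 0.3676790 × 931.49 = 342.489 MeV
Per nucleon: 342.489 / 40 = 8.562 MeV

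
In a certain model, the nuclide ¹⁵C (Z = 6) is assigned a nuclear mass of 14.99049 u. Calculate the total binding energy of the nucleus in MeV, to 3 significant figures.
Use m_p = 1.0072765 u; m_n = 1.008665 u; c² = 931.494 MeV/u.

122 MeV

Z = 6, so N = A − Z = 15 − 6 = 9.
Σm = 6·m_p + 9·m_n = 6.0436590 + 9.077985 = 15.1216440 u
Δm = 15.1216440 − 14.99049 = 0.1311540 u
E_B = 0.1311540 × 931.494 = 122.169 MeV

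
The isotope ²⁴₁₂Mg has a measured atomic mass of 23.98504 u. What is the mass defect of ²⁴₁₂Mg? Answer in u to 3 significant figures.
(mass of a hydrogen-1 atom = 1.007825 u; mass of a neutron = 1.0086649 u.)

0.213 u

With 12 protons and 12 neutrons (A = 24):
Σm = 12·m(¹H) + 12·m_n = 12.093900 + 12.1039788 = 24.1978788 u
Mass defect Δm = 24.1978788 − 23.98504 = 0.2128388 u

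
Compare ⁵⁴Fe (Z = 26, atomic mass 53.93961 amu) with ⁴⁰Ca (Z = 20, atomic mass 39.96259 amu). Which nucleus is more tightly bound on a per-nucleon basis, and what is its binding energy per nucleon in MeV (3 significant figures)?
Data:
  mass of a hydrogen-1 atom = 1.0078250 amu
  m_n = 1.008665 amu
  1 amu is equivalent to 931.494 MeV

⁵⁴Fe; 8.74 MeV/nucleon

⁵⁴Fe: Σm = 26(1.0078250) + 28(1.008665) = 54.4460700 amu; Δm = 0.5064600 amu; E_B = 471.76 MeV; E_B/A = 8.736 MeV
⁴⁰Ca: Σm = 20(1.0078250) + 20(1.008665) = 40.3298000 amu; Δm = 0.3672100 amu; E_B = 342.05 MeV; E_B/A = 8.551 MeV
⁵⁴Fe has the higher binding energy per nucleon, so it is the more tightly bound nucleus.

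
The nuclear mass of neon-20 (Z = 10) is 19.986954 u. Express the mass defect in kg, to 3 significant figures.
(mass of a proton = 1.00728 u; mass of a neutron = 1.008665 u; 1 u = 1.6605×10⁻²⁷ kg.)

Total constituent mass: 10 × 1.00728 + 10 × 1.008665 = 20.159450 u
The mass defect is 20.159450 − 19.986954 = 0.172496 u.
In SI units: 0.172496 u × 1.6605×10⁻²⁷ kg/u = 2.8643e-28 kg

2.86e-28 kg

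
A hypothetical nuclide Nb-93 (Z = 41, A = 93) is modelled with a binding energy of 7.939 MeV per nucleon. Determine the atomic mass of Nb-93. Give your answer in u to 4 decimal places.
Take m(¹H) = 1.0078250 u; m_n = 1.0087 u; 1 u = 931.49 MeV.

92.9806 u

Total binding energy = 93 × 7.939 = 738.327 MeV
Mass defect = 738.327 MeV / (931.49 MeV/u) = 0.792630 u
Constituent mass = 41(1.0078250) + 52(1.0087) = 93.7732250 u
Atomic mass = 93.7732250 − 0.792630 = 92.9805950 u ≈ 92.9806 u (to 4 decimal places)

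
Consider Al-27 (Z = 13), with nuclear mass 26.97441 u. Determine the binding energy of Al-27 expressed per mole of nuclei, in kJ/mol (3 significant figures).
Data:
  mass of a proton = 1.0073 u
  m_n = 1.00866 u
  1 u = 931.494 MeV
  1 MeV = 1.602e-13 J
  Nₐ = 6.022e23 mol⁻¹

2.17e+10 kJ/mol

Σm = 13·m_p + 14·m_n = 13.0949 + 14.12124 = 27.21614 u
Δm = 27.21614 − 26.97441 = 0.24173 u
Binding energy = Δm·c² = 0.24173 × 931.494 MeV/u = 225.170 MeV
Per nucleus in joules: 225.170 MeV × 1.602e-13 J/MeV = 3.6072e-11 J
Per mole: 3.6072e-11 J × 6.022e23 mol⁻¹ = 2.1723e+13 J/mol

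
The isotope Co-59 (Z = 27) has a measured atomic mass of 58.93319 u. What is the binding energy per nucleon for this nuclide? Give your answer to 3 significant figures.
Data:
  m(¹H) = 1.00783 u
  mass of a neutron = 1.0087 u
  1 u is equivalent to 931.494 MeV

8.79 MeV/nucleon

The nucleus contains 27 protons and 59 − 27 = 32 neutrons.
Σm = 27·m(¹H) + 32·m_n = 27.21141 + 32.2784 = 59.48981 u
The mass defect is 59.48981 − 58.93319 = 0.55662 u.
Converting to energy: 0.55662 u × 931.494 MeV/u = 518.488 MeV
Per nucleon: 518.488 / 59 = 8.788 MeV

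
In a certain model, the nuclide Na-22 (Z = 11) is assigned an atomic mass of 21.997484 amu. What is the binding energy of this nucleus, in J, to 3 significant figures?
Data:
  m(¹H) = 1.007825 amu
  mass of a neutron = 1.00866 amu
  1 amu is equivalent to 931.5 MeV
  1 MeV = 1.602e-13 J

With 11 protons and 11 neutrons (A = 22):
Total constituent mass: 11 × 1.007825 + 11 × 1.00866 = 22.181335 amu
Δm = 22.181335 − 21.997484 = 0.183851 amu
E_B = 0.183851 × 931.5 = 171.257 MeV
In joules: 171.257 MeV × 1.602e-13 J/MeV = 2.7435e-11 J

2.74e-11 J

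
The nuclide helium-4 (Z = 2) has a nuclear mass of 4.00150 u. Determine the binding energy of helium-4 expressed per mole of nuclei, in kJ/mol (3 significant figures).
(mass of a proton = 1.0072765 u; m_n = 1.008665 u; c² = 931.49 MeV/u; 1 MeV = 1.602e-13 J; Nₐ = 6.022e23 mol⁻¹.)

2.73e+09 kJ/mol

Total constituent mass: 2 × 1.0072765 + 2 × 1.008665 = 4.0318830 u
Mass defect Δm = 4.0318830 − 4.00150 = 0.0303830 u
Converting to energy: 0.0303830 u × 931.49 MeV/u = 28.3015 MeV
Per nucleus in joules: 28.3015 MeV × 1.602e-13 J/MeV = 4.5339e-12 J
Per mole: 4.5339e-12 J × 6.022e23 mol⁻¹ = 2.7303e+12 J/mol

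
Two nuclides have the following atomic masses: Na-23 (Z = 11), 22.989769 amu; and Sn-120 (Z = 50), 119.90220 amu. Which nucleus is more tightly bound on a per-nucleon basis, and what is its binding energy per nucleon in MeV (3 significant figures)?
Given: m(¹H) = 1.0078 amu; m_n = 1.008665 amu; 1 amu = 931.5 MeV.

Na-23: Σm = 11(1.0078) + 12(1.008665) = 23.189780 amu; Δm = 0.200011 amu; E_B = 186.31 MeV; E_B/A = 8.100 MeV
Sn-120: Σm = 50(1.0078) + 70(1.008665) = 120.996550 amu; Δm = 1.094350 amu; E_B = 1019.39 MeV; E_B/A = 8.4949 MeV
Sn-120 has the higher binding energy per nucleon, so it is the more tightly bound nucleus.

Sn-120; 8.49 MeV/nucleon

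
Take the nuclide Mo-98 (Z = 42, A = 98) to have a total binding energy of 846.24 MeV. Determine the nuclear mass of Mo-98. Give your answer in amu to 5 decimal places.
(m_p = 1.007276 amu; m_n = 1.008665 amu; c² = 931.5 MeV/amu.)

Mass defect = 846.24 MeV / (931.5 MeV/amu) = 0.9084702 amu
Constituent mass = 42(1.007276) + 56(1.008665) = 98.790832 amu
Nuclear mass = 98.790832 − 0.9084702 = 97.8823618 amu ≈ 97.88236 amu (to 5 decimal places)

97.88236 amu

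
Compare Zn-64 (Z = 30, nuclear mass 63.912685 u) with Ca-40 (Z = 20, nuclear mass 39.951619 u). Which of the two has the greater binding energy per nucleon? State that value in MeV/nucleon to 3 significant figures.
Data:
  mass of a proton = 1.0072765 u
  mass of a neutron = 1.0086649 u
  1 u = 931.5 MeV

Zn-64; 8.74 MeV/nucleon

Zn-64: Σm = 30(1.0072765) + 34(1.0086649) = 64.5129016 u; Δm = 0.6002166 u; E_B = 559.10 MeV; E_B/A = 8.736 MeV
Ca-40: Σm = 20(1.0072765) + 20(1.0086649) = 40.3188280 u; Δm = 0.3672090 u; E_B = 342.055 MeV; E_B/A = 8.551 MeV
Zn-64 has the higher binding energy per nucleon, so it is the more tightly bound nucleus.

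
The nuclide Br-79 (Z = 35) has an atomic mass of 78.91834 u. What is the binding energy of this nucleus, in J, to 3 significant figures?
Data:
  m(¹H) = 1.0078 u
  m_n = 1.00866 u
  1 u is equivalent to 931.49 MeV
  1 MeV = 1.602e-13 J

1.10e-10 J

The nucleus contains 35 protons and 79 − 35 = 44 neutrons.
Total constituent mass: 35 × 1.0078 + 44 × 1.00866 = 79.65404 u
Δm = 79.65404 − 78.91834 = 0.73570 u
E_B = 0.73570 × 931.49 = 685.297 MeV
In joules: 685.297 MeV × 1.602e-13 J/MeV = 1.0978e-10 J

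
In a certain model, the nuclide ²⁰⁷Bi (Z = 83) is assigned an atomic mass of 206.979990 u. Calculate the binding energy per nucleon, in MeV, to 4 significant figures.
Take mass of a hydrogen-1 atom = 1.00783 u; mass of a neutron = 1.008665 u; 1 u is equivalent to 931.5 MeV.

7.850 MeV/nucleon

Mass of separated nucleons = 83(1.00783) + 124(1.008665) = 83.64989 + 125.074460 = 208.724350 u
The mass defect is 208.724350 − 206.979990 = 1.744360 u.
E_B = 1.744360 × 931.5 = 1624.87 MeV
Per nucleon: 1624.87 / 207 = 7.850 MeV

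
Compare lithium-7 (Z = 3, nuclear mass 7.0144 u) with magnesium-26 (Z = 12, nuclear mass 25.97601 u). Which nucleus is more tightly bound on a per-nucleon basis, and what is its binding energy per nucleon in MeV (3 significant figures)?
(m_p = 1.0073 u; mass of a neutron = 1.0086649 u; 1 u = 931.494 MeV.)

magnesium-26; 8.34 MeV/nucleon

lithium-7: Σm = 3(1.0073) + 4(1.0086649) = 7.0565596 u; Δm = 0.0421596 u; E_B = 39.271 MeV; E_B/A = 5.610 MeV
magnesium-26: Σm = 12(1.0073) + 14(1.0086649) = 26.2089086 u; Δm = 0.2328986 u; E_B = 216.94 MeV; E_B/A = 8.344 MeV
magnesium-26 has the higher binding energy per nucleon, so it is the more tightly bound nucleus.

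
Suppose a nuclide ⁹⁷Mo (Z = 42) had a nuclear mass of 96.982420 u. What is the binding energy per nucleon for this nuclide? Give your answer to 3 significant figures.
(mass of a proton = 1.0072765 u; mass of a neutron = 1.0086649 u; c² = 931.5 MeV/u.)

7.68 MeV/nucleon

The nucleus contains 42 protons and 97 − 42 = 55 neutrons.
Total constituent mass: 42 × 1.0072765 + 55 × 1.0086649 = 97.7821825 u
The mass defect is 97.7821825 − 96.982420 = 0.7997625 u.
E_B = 0.7997625 × 931.5 = 744.979 MeV
Dividing by A = 97 gives 7.680 MeV per nucleon.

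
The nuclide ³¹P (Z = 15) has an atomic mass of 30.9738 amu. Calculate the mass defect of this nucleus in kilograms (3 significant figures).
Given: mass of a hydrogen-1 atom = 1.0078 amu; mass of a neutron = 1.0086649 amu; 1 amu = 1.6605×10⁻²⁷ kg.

With 15 protons and 16 neutrons (A = 31):
Total constituent mass: 15 × 1.0078 + 16 × 1.0086649 = 31.2556384 amu
Δm = 31.2556384 − 30.9738 = 0.2818384 amu
In SI units: 0.2818384 amu × 1.6605×10⁻²⁷ kg/amu = 4.6799e-28 kg

4.68e-28 kg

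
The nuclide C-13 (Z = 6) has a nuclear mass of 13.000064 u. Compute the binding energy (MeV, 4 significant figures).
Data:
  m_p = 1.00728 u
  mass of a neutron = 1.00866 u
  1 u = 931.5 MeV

Mass of separated nucleons = 6(1.00728) + 7(1.00866) = 6.04368 + 7.06062 = 13.10430 u
Mass defect Δm = 13.10430 − 13.000064 = 0.104236 u
Binding energy = Δm·c² = 0.104236 × 931.5 MeV/u = 97.0958 MeV

97.10 MeV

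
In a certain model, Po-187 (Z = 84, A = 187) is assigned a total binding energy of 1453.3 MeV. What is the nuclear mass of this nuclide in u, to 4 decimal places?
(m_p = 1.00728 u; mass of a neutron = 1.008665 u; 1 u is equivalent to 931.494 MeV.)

Mass defect = 1453.3 MeV / (931.494 MeV/u) = 1.560182 u
Constituent mass = 84(1.00728) + 103(1.008665) = 188.504015 u
Nuclear mass = 188.504015 − 1.560182 = 186.943833 u ≈ 186.9438 u (to 4 decimal places)

186.9438 u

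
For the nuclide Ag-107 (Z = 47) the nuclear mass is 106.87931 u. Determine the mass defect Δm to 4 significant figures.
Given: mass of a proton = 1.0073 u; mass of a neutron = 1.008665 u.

Σm = 47·m_p + 60·m_n = 47.3431 + 60.519900 = 107.863000 u
Mass defect Δm = 107.863000 − 106.87931 = 0.983690 u

0.9837 u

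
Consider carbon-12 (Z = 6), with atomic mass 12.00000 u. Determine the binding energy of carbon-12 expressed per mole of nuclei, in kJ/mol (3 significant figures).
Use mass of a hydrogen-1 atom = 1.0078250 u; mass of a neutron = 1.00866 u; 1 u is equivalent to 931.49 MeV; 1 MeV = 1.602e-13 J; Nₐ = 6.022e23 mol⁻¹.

8.89e+09 kJ/mol

The nucleus contains 6 protons and 12 − 6 = 6 neutrons.
Mass of separated nucleons = 6(1.0078250) + 6(1.00866) = 6.0469500 + 6.05196 = 12.0989100 u
The mass defect is 12.0989100 − 12.00000 = 0.0989100 u.
Converting to energy: 0.0989100 u × 931.49 MeV/u = 92.1337 MeV
Per nucleus in joules: 92.1337 MeV × 1.602e-13 J/MeV = 1.4760e-11 J
Per mole: 1.4760e-11 J × 6.022e23 mol⁻¹ = 8.8885e+12 J/mol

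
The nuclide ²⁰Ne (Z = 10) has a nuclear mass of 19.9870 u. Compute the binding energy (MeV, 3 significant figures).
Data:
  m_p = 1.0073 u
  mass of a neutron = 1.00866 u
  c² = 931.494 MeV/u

Z = 10, so N = A − Z = 20 − 10 = 10.
Mass of separated nucleons = 10(1.0073) + 10(1.00866) = 10.0730 + 10.08660 = 20.15960 u
Δm = 20.15960 − 19.9870 = 0.17260 u
Binding energy = Δm·c² = 0.17260 × 931.494 MeV/u = 160.776 MeV

161 MeV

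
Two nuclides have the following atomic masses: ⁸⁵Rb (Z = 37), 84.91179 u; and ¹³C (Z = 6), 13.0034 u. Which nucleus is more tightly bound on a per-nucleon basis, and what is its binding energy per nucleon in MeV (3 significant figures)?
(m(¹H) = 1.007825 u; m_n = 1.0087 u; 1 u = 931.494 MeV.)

⁸⁵Rb; 8.72 MeV/nucleon

⁸⁵Rb: Σm = 37(1.007825) + 48(1.0087) = 85.707125 u; Δm = 0.795335 u; E_B = 740.85 MeV; E_B/A = 8.716 MeV
¹³C: Σm = 6(1.007825) + 7(1.0087) = 13.107850 u; Δm = 0.104450 u; E_B = 97.295 MeV; E_B/A = 7.484 MeV
⁸⁵Rb has the higher binding energy per nucleon, so it is the more tightly bound nucleus.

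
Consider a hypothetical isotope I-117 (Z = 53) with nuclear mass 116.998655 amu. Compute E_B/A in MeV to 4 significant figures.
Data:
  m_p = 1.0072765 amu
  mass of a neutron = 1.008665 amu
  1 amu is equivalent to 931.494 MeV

The nucleus contains 53 protons and 117 − 53 = 64 neutrons.
Mass of separated nucleons = 53(1.0072765) + 64(1.008665) = 53.3856545 + 64.554560 = 117.9402145 amu
Δm = 117.9402145 − 116.998655 = 0.9415595 amu
Converting to energy: 0.9415595 amu × 931.494 MeV/amu = 877.057 MeV
Per nucleon: 877.057 / 117 = 7.496 MeV

7.496 MeV/nucleon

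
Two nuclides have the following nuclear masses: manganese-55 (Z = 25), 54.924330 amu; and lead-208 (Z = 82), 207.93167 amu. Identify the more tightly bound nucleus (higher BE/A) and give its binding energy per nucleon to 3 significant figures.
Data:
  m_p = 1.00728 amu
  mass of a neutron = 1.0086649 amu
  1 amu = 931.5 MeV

manganese-55: Σm = 25(1.00728) + 30(1.0086649) = 55.4419470 amu; Δm = 0.5176170 amu; E_B = 482.16 MeV; E_B/A = 8.767 MeV
lead-208: Σm = 82(1.00728) + 126(1.0086649) = 209.6887374 amu; Δm = 1.7570674 amu; E_B = 1636.7 MeV; E_B/A = 7.869 MeV
manganese-55 has the higher binding energy per nucleon, so it is the more tightly bound nucleus.

manganese-55; 8.77 MeV/nucleon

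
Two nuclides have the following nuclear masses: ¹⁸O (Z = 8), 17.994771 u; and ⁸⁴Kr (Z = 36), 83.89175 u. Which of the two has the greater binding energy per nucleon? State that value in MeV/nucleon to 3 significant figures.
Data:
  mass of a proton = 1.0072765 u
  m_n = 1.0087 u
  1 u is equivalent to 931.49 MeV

¹⁸O: Σm = 8(1.0072765) + 10(1.0087) = 18.1452120 u; Δm = 0.1504410 u; E_B = 140.13 MeV; E_B/A = 7.785 MeV
⁸⁴Kr: Σm = 36(1.0072765) + 48(1.0087) = 84.6795540 u; Δm = 0.7878040 u; E_B = 733.83 MeV; E_B/A = 8.736 MeV
⁸⁴Kr has the higher binding energy per nucleon, so it is the more tightly bound nucleus.

⁸⁴Kr; 8.74 MeV/nucleon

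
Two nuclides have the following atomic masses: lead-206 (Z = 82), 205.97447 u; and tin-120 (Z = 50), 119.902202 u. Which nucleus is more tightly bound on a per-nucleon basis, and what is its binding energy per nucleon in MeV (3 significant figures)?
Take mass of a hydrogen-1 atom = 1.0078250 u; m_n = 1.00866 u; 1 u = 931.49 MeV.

tin-120; 8.50 MeV/nucleon

lead-206: Σm = 82(1.0078250) + 124(1.00866) = 207.7154900 u; Δm = 1.7410200 u; E_B = 1621.74 MeV; E_B/A = 7.873 MeV
tin-120: Σm = 50(1.0078250) + 70(1.00866) = 120.9974500 u; Δm = 1.0952480 u; E_B = 1020.2 MeV; E_B/A = 8.502 MeV
tin-120 has the higher binding energy per nucleon, so it is the more tightly bound nucleus.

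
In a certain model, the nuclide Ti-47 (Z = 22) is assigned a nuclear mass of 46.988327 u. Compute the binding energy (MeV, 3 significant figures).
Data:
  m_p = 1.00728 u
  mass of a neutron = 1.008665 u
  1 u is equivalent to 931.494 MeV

362 MeV

With 22 protons and 25 neutrons (A = 47):
Total constituent mass: 22 × 1.00728 + 25 × 1.008665 = 47.376785 u
Δm = 47.376785 − 46.988327 = 0.388458 u
E_B = 0.388458 × 931.494 = 361.846 MeV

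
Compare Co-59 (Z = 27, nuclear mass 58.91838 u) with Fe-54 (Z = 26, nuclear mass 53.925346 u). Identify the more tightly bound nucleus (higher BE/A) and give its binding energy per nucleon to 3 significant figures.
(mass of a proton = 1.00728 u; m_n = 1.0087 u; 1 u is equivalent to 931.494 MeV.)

Co-59; 8.79 MeV/nucleon

Co-59: Σm = 27(1.00728) + 32(1.0087) = 59.47496 u; Δm = 0.55658 u; E_B = 518.45 MeV; E_B/A = 8.787 MeV
Fe-54: Σm = 26(1.00728) + 28(1.0087) = 54.43288 u; Δm = 0.507534 u; E_B = 472.765 MeV; E_B/A = 8.7549 MeV
Co-59 has the higher binding energy per nucleon, so it is the more tightly bound nucleus.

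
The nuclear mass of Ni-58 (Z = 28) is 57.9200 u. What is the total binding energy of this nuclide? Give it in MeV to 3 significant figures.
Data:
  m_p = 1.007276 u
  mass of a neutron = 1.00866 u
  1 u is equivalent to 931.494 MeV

506 MeV

Total constituent mass: 28 × 1.007276 + 30 × 1.00866 = 58.463528 u
The mass defect is 58.463528 − 57.9200 = 0.543528 u.
Converting to energy: 0.543528 u × 931.494 MeV/u = 506.293 MeV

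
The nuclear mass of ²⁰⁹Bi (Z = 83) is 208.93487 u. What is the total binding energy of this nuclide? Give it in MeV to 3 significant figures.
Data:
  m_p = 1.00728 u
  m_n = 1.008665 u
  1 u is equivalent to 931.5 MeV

With 83 protons and 126 neutrons (A = 209):
Mass of separated nucleons = 83(1.00728) + 126(1.008665) = 83.60424 + 127.091790 = 210.696030 u
Mass defect Δm = 210.696030 − 208.93487 = 1.761160 u
Converting to energy: 1.761160 u × 931.5 MeV/u = 1640.52 MeV

1640 MeV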